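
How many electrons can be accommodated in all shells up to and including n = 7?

280

Total orbitals = 1² + 2² + 3² + 4² + 5² + 6² + 7² = 140. Doubling for spin gives 280 electrons.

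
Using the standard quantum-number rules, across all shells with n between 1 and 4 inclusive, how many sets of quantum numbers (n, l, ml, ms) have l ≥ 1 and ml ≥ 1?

20

Work shell by shell — for each n, count the (l, ml) pairs that satisfy l ≥ 1 and ml ≥ 1:
n=2 → 1; n=3 → 3; n=4 → 6.
Orbitals: 1 + 3 + 6 = 10. Including both spin states (ms = ±1/2) gives 2 × 10 = 20 states.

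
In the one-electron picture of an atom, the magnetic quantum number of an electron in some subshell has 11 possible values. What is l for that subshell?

l = 5 (h)

m_l ranges over 2l+1 integers, so 2l+1 = 11 ⇒ l = 5.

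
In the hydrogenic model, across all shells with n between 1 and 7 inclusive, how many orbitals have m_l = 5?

Per-shell orbital counts meeting the constraint:
n=6 → 1; n=7 → 2.
Total orbitals: 1 + 2 = 3.

3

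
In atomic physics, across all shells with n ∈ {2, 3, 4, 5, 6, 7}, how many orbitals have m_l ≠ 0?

112

Go shell by shell, enumerating (l, m_l) with m_l ≠ 0:
n=2 → 2; n=3 → 6; n=4 → 12; n=5 → 20; n=6 → 30; n=7 → 42.
Total orbitals: 2 + 6 + 12 + 20 + 30 + 42 = 112.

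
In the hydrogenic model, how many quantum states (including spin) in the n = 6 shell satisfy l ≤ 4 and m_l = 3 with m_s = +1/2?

Go through l = 0, …, 5 (the values permitted for n = 6).
Orbitals with l ≤ 4 and m_l = 3, by l: l=3 → 1; l=4 → 1.
Orbitals: 1 + 1 = 2. With m_s fixed to a single value there is one state per orbital, giving 2 states.

2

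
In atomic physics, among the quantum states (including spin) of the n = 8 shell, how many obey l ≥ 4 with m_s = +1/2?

With n = 8 the allowed l are 0, 1, …, 7.
Per l-value: l=4 → 9; l=5 → 11; l=6 → 13; l=7 → 15.
Orbitals: 9 + 11 + 13 + 15 = 48. With m_s fixed to a single value there is one state per orbital, giving 48 states.

48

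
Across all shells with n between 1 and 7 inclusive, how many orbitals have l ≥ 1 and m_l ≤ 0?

Count contributing orbitals for each principal shell:
n=2 → 2; n=3 → 5; n=4 → 9; n=5 → 14; n=6 → 20; n=7 → 27.
Total orbitals: 2 + 5 + 9 + 14 + 20 + 27 = 77.

77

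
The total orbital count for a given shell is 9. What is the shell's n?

n² = 9 ⇒ n = 3.

n = 3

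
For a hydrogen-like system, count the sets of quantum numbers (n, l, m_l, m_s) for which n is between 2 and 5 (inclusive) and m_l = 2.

Count contributing orbitals for each principal shell:
n=3 → 1; n=4 → 2; n=5 → 3.
Orbitals: 1 + 2 + 3 = 6. Including both spin states (m_s = ±1/2) gives 2 × 6 = 12 states.

12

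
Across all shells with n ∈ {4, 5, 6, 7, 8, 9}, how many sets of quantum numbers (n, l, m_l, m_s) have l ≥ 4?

Count contributing orbitals for each principal shell:
n=5 → 9; n=6 → 20; n=7 → 33; n=8 → 48; n=9 → 65.
Orbitals: 9 + 20 + 33 + 48 + 65 = 175. Including both spin states (m_s = ±1/2) gives 2 × 175 = 350 states.

350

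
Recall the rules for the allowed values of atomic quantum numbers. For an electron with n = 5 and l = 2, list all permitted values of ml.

-2, -1, 0, 1, 2

ml takes every integer from −l to +l. With l = 2 that gives the 5 values -2, -1, 0, 1, 2.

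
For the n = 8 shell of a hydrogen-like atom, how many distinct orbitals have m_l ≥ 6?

3

With n = 8 the allowed l are 0, 1, …, 7.
Per l-value: l=6 → 1; l=7 → 2.
Total orbitals: 1 + 2 = 3.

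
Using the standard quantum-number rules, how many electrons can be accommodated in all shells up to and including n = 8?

408

Total orbitals = 1² + 2² + 3² + 4² + 5² + 6² + 7² + 8² = 204. Doubling for spin gives 408 electrons.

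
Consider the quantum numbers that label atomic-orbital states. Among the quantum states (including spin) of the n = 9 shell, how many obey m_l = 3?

12

Contributions: l=3 → 1; l=4 → 1; l=5 → 1; l=6 → 1; l=7 → 1; l=8 → 1.
Orbitals: 1 + 1 + 1 + 1 + 1 + 1 = 6. Each orbital carries two spin states, so 6 × 2 = 12 states.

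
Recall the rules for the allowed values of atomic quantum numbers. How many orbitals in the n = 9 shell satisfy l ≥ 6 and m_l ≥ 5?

9

The n = 9 shell has l = 0 through 8; check each.
Contributions: l=6 → 2; l=7 → 3; l=8 → 4.
Total orbitals: 2 + 3 + 4 = 9.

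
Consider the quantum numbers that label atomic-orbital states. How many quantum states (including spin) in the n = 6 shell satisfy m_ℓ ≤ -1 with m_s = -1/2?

15

Go through ℓ = 0, …, 5 (the values permitted for n = 6).
Orbitals with m_ℓ ≤ -1, by ℓ: ℓ=1 → 1; ℓ=2 → 2; ℓ=3 → 3; ℓ=4 → 4; ℓ=5 → 5.
Orbitals: 1 + 2 + 3 + 4 + 5 = 15. With m_s fixed to a single value there is one state per orbital, giving 15 states.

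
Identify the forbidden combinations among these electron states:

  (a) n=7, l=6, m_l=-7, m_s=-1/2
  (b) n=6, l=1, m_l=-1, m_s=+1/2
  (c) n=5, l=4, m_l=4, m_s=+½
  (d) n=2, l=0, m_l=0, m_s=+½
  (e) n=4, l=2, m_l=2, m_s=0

(a) and (e)

(a) has |m_l| = 7 > l = 6, violating −l ≤ m_l ≤ l.
(e) has m_s = 0, but an electron's spin must be ±1/2.
The remaining sets (b), (c), (d) satisfy all four rules.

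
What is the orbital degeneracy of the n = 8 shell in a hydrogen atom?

64

The n = 8 shell contains n² = 8² = 64 orbitals.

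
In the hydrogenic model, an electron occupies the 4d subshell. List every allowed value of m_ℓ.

-2, -1, 0, 1, 2

The 4d subshell has ℓ = 2, and m_ℓ takes every integer from −ℓ to +ℓ. With ℓ = 2 that gives the 5 values -2, -1, 0, 1, 2.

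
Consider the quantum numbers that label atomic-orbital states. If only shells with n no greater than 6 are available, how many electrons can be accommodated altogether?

Total orbitals = 1² + 2² + 3² + 4² + 5² + 6² = 91. Doubling for spin gives 182 electrons.

182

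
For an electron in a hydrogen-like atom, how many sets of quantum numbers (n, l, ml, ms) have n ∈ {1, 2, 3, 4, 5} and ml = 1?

20

Treat each shell separately and count matching orbitals:
n=2 → 1; n=3 → 2; n=4 → 3; n=5 → 4.
Orbitals: 1 + 2 + 3 + 4 = 10. Including both spin states (ms = ±1/2) gives 2 × 10 = 20 states.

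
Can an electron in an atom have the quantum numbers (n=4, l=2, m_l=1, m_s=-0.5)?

n = 4 is a positive integer. l = 2 satisfies 0 ≤ l ≤ n−1 = 3. m_l = 1 lies in the range −l … +l (here −2 … 2). m_s = -1/2 is one of ±1/2.
All four constraints are satisfied.

Yes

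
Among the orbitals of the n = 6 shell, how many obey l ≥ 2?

32

For n = 6, l ranges over 0 … 5.
Per l-value: l=2 → 5; l=3 → 7; l=4 → 9; l=5 → 11.
Total orbitals: 5 + 7 + 9 + 11 = 32.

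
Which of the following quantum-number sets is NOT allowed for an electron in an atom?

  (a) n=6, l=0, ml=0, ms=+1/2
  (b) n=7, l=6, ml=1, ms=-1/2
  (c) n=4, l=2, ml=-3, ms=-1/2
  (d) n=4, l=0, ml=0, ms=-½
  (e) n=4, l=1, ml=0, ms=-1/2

(c) has |ml| = 3 > l = 2, violating −l ≤ ml ≤ l.
The remaining sets (a), (b), (d), (e) satisfy all four rules.

(c)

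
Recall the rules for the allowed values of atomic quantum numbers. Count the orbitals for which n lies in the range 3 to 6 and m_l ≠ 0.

68

For each n in the range, tally the orbitals obeying m_l ≠ 0:
n=3 → 6; n=4 → 12; n=5 → 20; n=6 → 30.
Total orbitals: 6 + 12 + 20 + 30 = 68.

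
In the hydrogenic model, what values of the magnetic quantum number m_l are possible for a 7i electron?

-6, -5, -4, -3, -2, -1, 0, 1, 2, 3, 4, 5, 6

The 7i subshell has l = 6, and m_l takes every integer from −l to +l. With l = 6 that gives the 13 values -6, -5, -4, -3, -2, -1, 0, 1, 2, 3, 4, 5, 6.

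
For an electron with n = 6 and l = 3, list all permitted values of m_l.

m_l takes every integer from −l to +l. With l = 3 that gives the 7 values -3, -2, -1, 0, 1, 2, 3.

-3, -2, -1, 0, 1, 2, 3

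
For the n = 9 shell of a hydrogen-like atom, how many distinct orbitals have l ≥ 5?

56

With n = 9 the allowed l are 0, 1, …, 8.
Contributions: l=5 → 11; l=6 → 13; l=7 → 15; l=8 → 17.
Total orbitals: 11 + 13 + 15 + 17 = 56.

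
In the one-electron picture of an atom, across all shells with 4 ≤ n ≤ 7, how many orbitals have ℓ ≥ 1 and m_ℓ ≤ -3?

Per-shell orbital counts meeting the constraint:
n=4 → 1; n=5 → 3; n=6 → 6; n=7 → 10.
Total orbitals: 1 + 3 + 6 + 10 = 20.

20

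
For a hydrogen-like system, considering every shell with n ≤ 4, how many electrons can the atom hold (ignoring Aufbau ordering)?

Total orbitals = 1² + 2² + 3² + 4² = 30. Doubling for spin gives 60 electrons.

60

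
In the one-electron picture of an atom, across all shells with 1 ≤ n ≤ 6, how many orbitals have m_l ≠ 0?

70

Work shell by shell — for each n, count the (l, m_l) pairs that satisfy m_l ≠ 0:
n=2 → 2; n=3 → 6; n=4 → 12; n=5 → 20; n=6 → 30.
Total orbitals: 2 + 6 + 12 + 20 + 30 = 70.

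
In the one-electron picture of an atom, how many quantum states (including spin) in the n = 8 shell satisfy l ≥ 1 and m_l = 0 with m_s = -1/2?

7

Per l-value: l=1 → 1; l=2 → 1; l=3 → 1; l=4 → 1; l=5 → 1; l=6 → 1; l=7 → 1.
Orbitals: 1 + 1 + 1 + 1 + 1 + 1 + 1 = 7. With m_s fixed to a single value there is one state per orbital, giving 7 states.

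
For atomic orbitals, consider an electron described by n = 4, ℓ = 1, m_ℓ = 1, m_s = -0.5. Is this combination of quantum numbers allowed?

n = 4 is a positive integer. ℓ = 1 satisfies 0 ≤ ℓ ≤ n−1 = 3. m_ℓ = 1 lies in the range −ℓ … +ℓ (here −1 … 1). m_s = -1/2 is one of ±1/2.
All four constraints are satisfied.

Yes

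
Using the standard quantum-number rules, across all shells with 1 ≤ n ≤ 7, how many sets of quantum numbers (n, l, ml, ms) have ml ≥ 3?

Work shell by shell — for each n, count the (l, ml) pairs that satisfy ml ≥ 3:
n=4 → 1; n=5 → 3; n=6 → 6; n=7 → 10.
Orbitals: 1 + 3 + 6 + 10 = 20. Including both spin states (ms = ±1/2) gives 2 × 20 = 40 states.

40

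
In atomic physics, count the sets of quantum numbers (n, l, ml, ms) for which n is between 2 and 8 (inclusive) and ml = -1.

Work shell by shell — for each n, count the (l, ml) pairs that satisfy ml = -1:
n=2 → 1; n=3 → 2; n=4 → 3; n=5 → 4; n=6 → 5; n=7 → 6; n=8 → 7.
Orbitals: 1 + 2 + 3 + 4 + 5 + 6 + 7 = 28. Including both spin states (ms = ±1/2) gives 2 × 28 = 56 states.

56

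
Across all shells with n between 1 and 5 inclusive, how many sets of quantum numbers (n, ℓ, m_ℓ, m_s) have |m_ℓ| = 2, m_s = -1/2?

Work shell by shell — for each n, count the (ℓ, m_ℓ) pairs that satisfy |m_ℓ| = 2:
n=3 → 2; n=4 → 4; n=5 → 6.
Orbitals: 2 + 4 + 6 = 12. With m_s fixed to -1/2 there is one state per orbital, so 12 states.

12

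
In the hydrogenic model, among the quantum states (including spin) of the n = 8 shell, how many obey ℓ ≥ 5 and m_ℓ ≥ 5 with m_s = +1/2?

6

Per ℓ-value: ℓ=5 → 1; ℓ=6 → 2; ℓ=7 → 3.
Orbitals: 1 + 2 + 3 = 6. With m_s fixed to a single value there is one state per orbital, giving 6 states.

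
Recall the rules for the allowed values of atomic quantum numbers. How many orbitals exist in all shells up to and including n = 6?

91

Total orbitals = 1² + 2² + 3² + 4² + 5² + 6² = 91.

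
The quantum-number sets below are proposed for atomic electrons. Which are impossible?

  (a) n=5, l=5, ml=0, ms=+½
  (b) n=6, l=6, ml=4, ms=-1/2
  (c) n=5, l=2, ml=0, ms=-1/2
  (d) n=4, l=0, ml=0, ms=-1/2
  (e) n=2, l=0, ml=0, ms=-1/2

(a) and (b)

(a) has l = 5 ≥ n = 5, violating 0 ≤ l ≤ n−1.
(b) has l = 6 ≥ n = 6, violating 0 ≤ l ≤ n−1.
The remaining sets (c), (d), (e) satisfy all four rules.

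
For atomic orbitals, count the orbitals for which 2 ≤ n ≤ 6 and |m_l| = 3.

12

Count contributing orbitals for each principal shell:
n=4 → 2; n=5 → 4; n=6 → 6.
Total orbitals: 2 + 4 + 6 = 12.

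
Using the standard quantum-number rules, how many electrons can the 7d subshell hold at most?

A subshell with ℓ = 2 has 2ℓ+1 = 5 orbitals, each holding 2 electrons (spin ±1/2), so 5 × 2 = 10.

10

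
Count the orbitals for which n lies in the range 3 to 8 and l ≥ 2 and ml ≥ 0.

Go shell by shell, enumerating (l, ml) with l ≥ 2 and ml ≥ 0:
n=3 → 3; n=4 → 7; n=5 → 12; n=6 → 18; n=7 → 25; n=8 → 33.
Total orbitals: 3 + 7 + 12 + 18 + 25 + 33 = 98.

98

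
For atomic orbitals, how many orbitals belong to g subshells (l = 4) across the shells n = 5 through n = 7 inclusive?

27

A g subshell (l = 4) exists for every n ≥ 5, so shells n = 5, 6, 7 each contribute one — 3 subshells.
Since each g subshell has 2·4+1 = 9 orbitals, the total is 3 × 9 = 27.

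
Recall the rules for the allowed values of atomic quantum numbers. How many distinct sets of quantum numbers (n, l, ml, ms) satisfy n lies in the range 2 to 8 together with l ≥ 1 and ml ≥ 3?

Work shell by shell — for each n, count the (l, ml) pairs that satisfy l ≥ 1 and ml ≥ 3:
n=4 → 1; n=5 → 3; n=6 → 6; n=7 → 10; n=8 → 15.
Orbitals: 1 + 3 + 6 + 10 + 15 = 35. Including both spin states (ms = ±1/2) gives 2 × 35 = 70 states.

70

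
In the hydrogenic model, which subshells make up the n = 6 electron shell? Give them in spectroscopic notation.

For n = 6, ℓ runs from 0 to 5. In spectroscopic notation ℓ = 0,1,2,… ↔ s,p,d,f,g,h,i, so the subshells are 6s, 6p, 6d, 6f, 6g, 6h.

6s, 6p, 6d, 6f, 6g, 6h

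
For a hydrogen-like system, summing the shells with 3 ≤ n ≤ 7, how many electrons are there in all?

Shell n has n² orbitals: 3²=9 + 4²=16 + 5²=25 + 6²=36 + 7²=49 = 135 orbitals.
Two spin states per orbital: 2 × 135 = 270 electrons.

270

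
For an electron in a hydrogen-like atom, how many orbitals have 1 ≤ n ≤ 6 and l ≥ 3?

50

For each n in the range, tally the orbitals obeying l ≥ 3:
n=4 → 7; n=5 → 16; n=6 → 27.
Total orbitals: 7 + 16 + 27 = 50.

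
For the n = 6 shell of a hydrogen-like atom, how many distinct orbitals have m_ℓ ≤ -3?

The n = 6 shell has ℓ = 0 through 5; check each.
Per ℓ-value: ℓ=3 → 1; ℓ=4 → 2; ℓ=5 → 3.
Total orbitals: 1 + 2 + 3 = 6.

6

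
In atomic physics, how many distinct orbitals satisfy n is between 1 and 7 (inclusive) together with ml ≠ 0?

Count contributing orbitals for each principal shell:
n=2 → 2; n=3 → 6; n=4 → 12; n=5 → 20; n=6 → 30; n=7 → 42.
Total orbitals: 2 + 6 + 12 + 20 + 30 + 42 = 112.

112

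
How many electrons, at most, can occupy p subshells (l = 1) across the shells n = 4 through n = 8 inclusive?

30

A p subshell (l = 1) exists for every n ≥ 2, so shells n = 4, 5, 6, 7, 8 each contribute one — 5 subshells.
Since each p subshell holds 2(2·1+1) = 6 electrons, the total is 5 × 6 = 30.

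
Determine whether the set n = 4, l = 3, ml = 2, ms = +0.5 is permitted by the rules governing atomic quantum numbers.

Yes

n = 4 is a positive integer. l = 3 satisfies 0 ≤ l ≤ n−1 = 3. ml = 2 lies in the range −l … +l (here −3 … 3). ms = +1/2 is one of ±1/2.
All four constraints are satisfied.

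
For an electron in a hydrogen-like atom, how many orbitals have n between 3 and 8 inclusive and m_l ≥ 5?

10

Work shell by shell — for each n, count the (l, m_l) pairs that satisfy m_l ≥ 5:
n=6 → 1; n=7 → 3; n=8 → 6.
Total orbitals: 1 + 3 + 6 = 10.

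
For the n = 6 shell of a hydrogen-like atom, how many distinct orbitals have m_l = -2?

Per l-value: l=2 → 1; l=3 → 1; l=4 → 1; l=5 → 1.
Total orbitals: 1 + 1 + 1 + 1 = 4.

4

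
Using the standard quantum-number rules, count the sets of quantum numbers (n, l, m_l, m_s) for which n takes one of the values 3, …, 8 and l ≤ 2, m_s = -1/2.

54

Treat each shell separately and count matching orbitals:
n=3 → 9; n=4 → 9; n=5 → 9; n=6 → 9; n=7 → 9; n=8 → 9.
Orbitals: 9 + 9 + 9 + 9 + 9 + 9 = 54. With m_s fixed to -1/2 there is one state per orbital, so 54 states.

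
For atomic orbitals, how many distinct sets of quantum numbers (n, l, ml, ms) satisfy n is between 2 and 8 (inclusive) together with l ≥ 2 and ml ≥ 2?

112

Work shell by shell — for each n, count the (l, ml) pairs that satisfy l ≥ 2 and ml ≥ 2:
n=3 → 1; n=4 → 3; n=5 → 6; n=6 → 10; n=7 → 15; n=8 → 21.
Orbitals: 1 + 3 + 6 + 10 + 15 + 21 = 56. Including both spin states (ms = ±1/2) gives 2 × 56 = 112 states.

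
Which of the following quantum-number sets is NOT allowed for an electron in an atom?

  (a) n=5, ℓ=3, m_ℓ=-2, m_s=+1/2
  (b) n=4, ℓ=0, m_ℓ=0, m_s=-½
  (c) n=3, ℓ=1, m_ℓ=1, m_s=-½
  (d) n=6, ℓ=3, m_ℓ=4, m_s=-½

(d) has |m_ℓ| = 4 > ℓ = 3, violating −ℓ ≤ m_ℓ ≤ ℓ.
The remaining sets (a), (b), (c) satisfy all four rules.

(d)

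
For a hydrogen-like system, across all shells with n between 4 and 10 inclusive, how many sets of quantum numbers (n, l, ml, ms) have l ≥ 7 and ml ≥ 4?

56

Per-shell orbital counts meeting the constraint:
n=8 → 4; n=9 → 9; n=10 → 15.
Orbitals: 4 + 9 + 15 = 28. Including both spin states (ms = ±1/2) gives 2 × 28 = 56 states.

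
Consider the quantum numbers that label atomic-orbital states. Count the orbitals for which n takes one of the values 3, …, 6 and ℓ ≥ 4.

Count contributing orbitals for each principal shell:
n=5 → 9; n=6 → 20.
Total orbitals: 9 + 20 = 29.

29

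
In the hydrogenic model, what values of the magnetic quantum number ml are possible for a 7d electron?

-2, -1, 0, 1, 2

The 7d subshell has l = 2, and ml takes every integer from −l to +l. With l = 2 that gives the 5 values -2, -1, 0, 1, 2.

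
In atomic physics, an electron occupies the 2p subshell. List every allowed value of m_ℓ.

-1, 0, 1

The 2p subshell has ℓ = 1, and m_ℓ takes every integer from −ℓ to +ℓ. With ℓ = 1 that gives the 3 values -1, 0, 1.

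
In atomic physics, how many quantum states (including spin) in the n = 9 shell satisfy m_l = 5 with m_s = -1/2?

For n = 9, l ranges over 0 … 8.
The (l, m_l) pairs meeting m_l = 5 give: l=5 → 1; l=6 → 1; l=7 → 1; l=8 → 1.
Orbitals: 1 + 1 + 1 + 1 = 4. With m_s fixed to a single value there is one state per orbital, giving 4 states.

4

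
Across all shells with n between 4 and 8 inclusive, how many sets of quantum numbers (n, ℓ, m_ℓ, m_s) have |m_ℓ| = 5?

24

Per-shell orbital counts meeting the constraint:
n=6 → 2; n=7 → 4; n=8 → 6.
Orbitals: 2 + 4 + 6 = 12. Including both spin states (m_s = ±1/2) gives 2 × 12 = 24 states.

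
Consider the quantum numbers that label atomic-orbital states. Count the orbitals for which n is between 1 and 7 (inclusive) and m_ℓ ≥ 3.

20

Go shell by shell, enumerating (ℓ, m_ℓ) with m_ℓ ≥ 3:
n=4 → 1; n=5 → 3; n=6 → 6; n=7 → 10.
Total orbitals: 1 + 3 + 6 + 10 = 20.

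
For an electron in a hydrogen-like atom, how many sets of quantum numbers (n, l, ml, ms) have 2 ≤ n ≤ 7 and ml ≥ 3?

40

Count contributing orbitals for each principal shell:
n=4 → 1; n=5 → 3; n=6 → 6; n=7 → 10.
Orbitals: 1 + 3 + 6 + 10 = 20. Including both spin states (ms = ±1/2) gives 2 × 20 = 40 states.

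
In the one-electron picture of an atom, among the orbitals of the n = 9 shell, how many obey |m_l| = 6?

For n = 9, l ranges over 0 … 8.
The (l, m_l) pairs meeting |m_l| = 6 give: l=6 → 2; l=7 → 2; l=8 → 2.
Total orbitals: 2 + 2 + 2 = 6.

6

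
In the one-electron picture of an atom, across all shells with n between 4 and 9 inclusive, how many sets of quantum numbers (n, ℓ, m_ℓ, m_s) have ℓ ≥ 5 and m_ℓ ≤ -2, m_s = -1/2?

50

Count contributing orbitals for each principal shell:
n=6 → 4; n=7 → 9; n=8 → 15; n=9 → 22.
Orbitals: 4 + 9 + 15 + 22 = 50. With m_s fixed to -1/2 there is one state per orbital, so 50 states.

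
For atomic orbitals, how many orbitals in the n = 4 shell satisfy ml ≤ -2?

Per l-value: l=2 → 1; l=3 → 2.
Total orbitals: 1 + 2 = 3.

3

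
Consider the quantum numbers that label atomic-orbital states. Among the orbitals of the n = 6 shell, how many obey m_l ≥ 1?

Orbitals with m_l ≥ 1, by l: l=1 → 1; l=2 → 2; l=3 → 3; l=4 → 4; l=5 → 5.
Total orbitals: 1 + 2 + 3 + 4 + 5 = 15.

15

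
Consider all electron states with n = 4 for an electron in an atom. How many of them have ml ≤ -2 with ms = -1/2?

3

The (l, ml) pairs meeting ml ≤ -2 give: l=2 → 1; l=3 → 2.
Orbitals: 1 + 2 = 3. With ms fixed to a single value there is one state per orbital, giving 3 states.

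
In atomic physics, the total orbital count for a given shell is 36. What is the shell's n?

n² = 36 ⇒ n = 6.

n = 6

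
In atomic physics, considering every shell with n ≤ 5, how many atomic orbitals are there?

55

Total orbitals = 1² + 2² + 3² + 4² + 5² = 55.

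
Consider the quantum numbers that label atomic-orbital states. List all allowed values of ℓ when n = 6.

ℓ is an integer with 0 ≤ ℓ ≤ n−1, so for n = 6: ℓ = 0, 1, 2, 3, 4, 5.

0, 1, 2, 3, 4, 5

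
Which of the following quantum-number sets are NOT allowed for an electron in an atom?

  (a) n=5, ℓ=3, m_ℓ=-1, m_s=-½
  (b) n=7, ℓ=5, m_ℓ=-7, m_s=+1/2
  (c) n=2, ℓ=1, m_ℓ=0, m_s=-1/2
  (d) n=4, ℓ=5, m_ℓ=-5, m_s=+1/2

(b) has |m_ℓ| = 7 > ℓ = 5, violating −ℓ ≤ m_ℓ ≤ ℓ.
(d) has ℓ = 5 ≥ n = 4, violating 0 ≤ ℓ ≤ n−1.
The remaining sets (a), (c) satisfy all four rules.

(b) and (d)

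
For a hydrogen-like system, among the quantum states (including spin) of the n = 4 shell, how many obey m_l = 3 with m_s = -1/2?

Go through l = 0, …, 3 (the values permitted for n = 4).
Per l-value: l=3 → 1.
Orbitals: 1. With m_s fixed to a single value there is one state per orbital, giving 1 state.

1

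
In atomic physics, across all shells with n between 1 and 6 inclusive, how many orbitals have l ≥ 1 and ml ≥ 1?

35

Per-shell orbital counts meeting the constraint:
n=2 → 1; n=3 → 3; n=4 → 6; n=5 → 10; n=6 → 15.
Total orbitals: 1 + 3 + 6 + 10 + 15 = 35.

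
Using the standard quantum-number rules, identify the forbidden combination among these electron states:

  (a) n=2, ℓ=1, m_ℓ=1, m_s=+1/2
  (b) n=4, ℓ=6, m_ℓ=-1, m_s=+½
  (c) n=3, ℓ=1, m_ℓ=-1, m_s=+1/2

(b)

(b) has ℓ = 6 ≥ n = 4, violating 0 ≤ ℓ ≤ n−1.
The remaining sets (a), (c) satisfy all four rules.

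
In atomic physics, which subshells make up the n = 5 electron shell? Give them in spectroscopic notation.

For n = 5, l runs from 0 to 4. In spectroscopic notation l = 0,1,2,… ↔ s,p,d,f,g,h,i, so the subshells are 5s, 5p, 5d, 5f, 5g.

5s, 5p, 5d, 5f, 5g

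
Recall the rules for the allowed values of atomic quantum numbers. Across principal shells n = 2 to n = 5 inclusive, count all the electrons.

108

Shell n has n² orbitals: 2²=4 + 3²=9 + 4²=16 + 5²=25 = 54 orbitals.
Two spin states per orbital: 2 × 54 = 108 electrons.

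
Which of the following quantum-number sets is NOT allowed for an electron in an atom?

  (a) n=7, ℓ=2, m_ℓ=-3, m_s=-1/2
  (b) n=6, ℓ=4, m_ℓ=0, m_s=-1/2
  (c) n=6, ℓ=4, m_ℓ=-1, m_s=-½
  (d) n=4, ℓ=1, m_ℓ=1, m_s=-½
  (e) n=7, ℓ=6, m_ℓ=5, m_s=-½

(a) has |m_ℓ| = 3 > ℓ = 2, violating −ℓ ≤ m_ℓ ≤ ℓ.
The remaining sets (b), (c), (d), (e) satisfy all four rules.

(a)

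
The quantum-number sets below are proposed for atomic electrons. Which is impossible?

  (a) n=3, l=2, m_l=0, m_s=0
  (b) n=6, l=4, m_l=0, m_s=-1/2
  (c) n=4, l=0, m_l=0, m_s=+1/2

(a) has m_s = 0, but an electron's spin must be ±1/2.
The remaining sets (b), (c) satisfy all four rules.

(a)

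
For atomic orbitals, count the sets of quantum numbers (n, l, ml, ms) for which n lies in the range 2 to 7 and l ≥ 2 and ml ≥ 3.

40

Count contributing orbitals for each principal shell:
n=4 → 1; n=5 → 3; n=6 → 6; n=7 → 10.
Orbitals: 1 + 3 + 6 + 10 = 20. Including both spin states (ms = ±1/2) gives 2 × 20 = 40 states.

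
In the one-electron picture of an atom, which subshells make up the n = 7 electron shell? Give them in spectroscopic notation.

For n = 7, l runs from 0 to 6. In spectroscopic notation l = 0,1,2,… ↔ s,p,d,f,g,h,i, so the subshells are 7s, 7p, 7d, 7f, 7g, 7h, 7i.

7s, 7p, 7d, 7f, 7g, 7h, 7i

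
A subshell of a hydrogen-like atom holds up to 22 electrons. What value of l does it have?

2(2l+1) = 22 ⇒ 2l+1 = 11 ⇒ l = 5.

l = 5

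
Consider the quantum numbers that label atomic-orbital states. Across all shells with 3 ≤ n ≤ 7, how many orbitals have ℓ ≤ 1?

Treat each shell separately and count matching orbitals:
n=3 → 4; n=4 → 4; n=5 → 4; n=6 → 4; n=7 → 4.
Total orbitals: 4 + 4 + 4 + 4 + 4 = 20.

20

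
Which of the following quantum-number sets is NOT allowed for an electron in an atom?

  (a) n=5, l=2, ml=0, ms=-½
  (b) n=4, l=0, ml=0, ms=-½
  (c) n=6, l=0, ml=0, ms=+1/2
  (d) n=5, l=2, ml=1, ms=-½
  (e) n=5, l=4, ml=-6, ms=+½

(e)

(e) has |ml| = 6 > l = 4, violating −l ≤ ml ≤ l.
The remaining sets (a), (b), (c), (d) satisfy all four rules.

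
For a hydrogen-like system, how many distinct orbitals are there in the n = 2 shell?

4

The n = 2 shell contains n² = 2² = 4 orbitals.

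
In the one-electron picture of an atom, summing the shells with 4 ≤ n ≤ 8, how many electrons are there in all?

380

Shell n has n² orbitals: 4²=16 + 5²=25 + 6²=36 + 7²=49 + 8²=64 = 190 orbitals.
Two spin states per orbital: 2 × 190 = 380 electrons.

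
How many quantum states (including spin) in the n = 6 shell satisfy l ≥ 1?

With n = 6 the allowed l are 0, 1, …, 5.
Per l-value: l=1 → 3; l=2 → 5; l=3 → 7; l=4 → 9; l=5 → 11.
Orbitals: 3 + 5 + 7 + 9 + 11 = 35. Each orbital carries two spin states, so 35 × 2 = 70 states.

70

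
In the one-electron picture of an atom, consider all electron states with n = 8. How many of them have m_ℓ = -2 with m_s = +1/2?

6

With n = 8 the allowed ℓ are 0, 1, …, 7.
Per ℓ-value: ℓ=2 → 1; ℓ=3 → 1; ℓ=4 → 1; ℓ=5 → 1; ℓ=6 → 1; ℓ=7 → 1.
Orbitals: 1 + 1 + 1 + 1 + 1 + 1 = 6. With m_s fixed to a single value there is one state per orbital, giving 6 states.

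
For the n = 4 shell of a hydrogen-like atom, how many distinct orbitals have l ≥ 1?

The (l, m_l) pairs meeting l ≥ 1 give: l=1 → 3; l=2 → 5; l=3 → 7.
Total orbitals: 3 + 5 + 7 = 15.

15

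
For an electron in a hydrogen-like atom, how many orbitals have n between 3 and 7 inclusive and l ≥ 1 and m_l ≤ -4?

Work shell by shell — for each n, count the (l, m_l) pairs that satisfy l ≥ 1 and m_l ≤ -4:
n=5 → 1; n=6 → 3; n=7 → 6.
Total orbitals: 1 + 3 + 6 = 10.

10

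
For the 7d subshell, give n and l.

The leading integer gives n = 7; the letter 'd' means l = 2.

n = 7, l = 2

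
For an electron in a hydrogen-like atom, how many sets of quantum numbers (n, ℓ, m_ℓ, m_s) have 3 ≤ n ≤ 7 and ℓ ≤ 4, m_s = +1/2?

Work shell by shell — for each n, count the (ℓ, m_ℓ) pairs that satisfy ℓ ≤ 4:
n=3 → 9; n=4 → 16; n=5 → 25; n=6 → 25; n=7 → 25.
Orbitals: 9 + 16 + 25 + 25 + 25 = 100. With m_s fixed to +1/2 there is one state per orbital, so 100 states.

100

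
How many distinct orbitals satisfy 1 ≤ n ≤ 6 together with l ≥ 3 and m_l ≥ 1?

22

Per-shell orbital counts meeting the constraint:
n=4 → 3; n=5 → 7; n=6 → 12.
Total orbitals: 3 + 7 + 12 = 22.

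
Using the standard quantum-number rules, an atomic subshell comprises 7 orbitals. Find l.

l = 3

2l+1 = 7 gives l = 3.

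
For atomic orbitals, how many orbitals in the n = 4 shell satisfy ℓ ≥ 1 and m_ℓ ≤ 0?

9

The (ℓ, m_ℓ) pairs meeting ℓ ≥ 1 and m_ℓ ≤ 0 give: ℓ=1 → 2; ℓ=2 → 3; ℓ=3 → 4.
Total orbitals: 2 + 3 + 4 = 9.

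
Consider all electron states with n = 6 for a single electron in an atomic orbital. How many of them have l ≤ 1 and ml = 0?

Per l-value: l=0 → 1; l=1 → 1.
Orbitals: 1 + 1 = 2. Each orbital carries two spin states, so 2 × 2 = 4 states.

4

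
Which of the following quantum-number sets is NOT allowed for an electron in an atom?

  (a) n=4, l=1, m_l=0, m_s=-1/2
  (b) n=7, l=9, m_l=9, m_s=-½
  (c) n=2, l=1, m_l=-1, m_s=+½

(b) has l = 9 ≥ n = 7, violating 0 ≤ l ≤ n−1.
The remaining sets (a), (c) satisfy all four rules.

(b)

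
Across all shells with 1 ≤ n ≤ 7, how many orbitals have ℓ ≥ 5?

Per-shell orbital counts meeting the constraint:
n=6 → 11; n=7 → 24.
Total orbitals: 11 + 24 = 35.

35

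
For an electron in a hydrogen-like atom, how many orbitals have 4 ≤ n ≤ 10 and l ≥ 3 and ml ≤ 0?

168

Count contributing orbitals for each principal shell:
n=4 → 4; n=5 → 9; n=6 → 15; n=7 → 22; n=8 → 30; n=9 → 39; n=10 → 49.
Total orbitals: 4 + 9 + 15 + 22 + 30 + 39 + 49 = 168.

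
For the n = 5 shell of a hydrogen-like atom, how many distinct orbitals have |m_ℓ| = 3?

4

Contributions: ℓ=3 → 2; ℓ=4 → 2.
Total orbitals: 2 + 2 = 4.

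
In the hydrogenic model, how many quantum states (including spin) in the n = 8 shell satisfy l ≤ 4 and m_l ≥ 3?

6

For n = 8, l ranges over 0 … 7.
Contributions: l=3 → 1; l=4 → 2.
Orbitals: 1 + 2 = 3. Each orbital carries two spin states, so 3 × 2 = 6 states.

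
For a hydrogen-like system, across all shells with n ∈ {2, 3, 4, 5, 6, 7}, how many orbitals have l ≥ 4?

Count contributing orbitals for each principal shell:
n=5 → 9; n=6 → 20; n=7 → 33.
Total orbitals: 9 + 20 + 33 = 62.

62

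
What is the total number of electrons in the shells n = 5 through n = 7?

Shell n has n² orbitals: 5²=25 + 6²=36 + 7²=49 = 110 orbitals.
Two spin states per orbital: 2 × 110 = 220 electrons.

220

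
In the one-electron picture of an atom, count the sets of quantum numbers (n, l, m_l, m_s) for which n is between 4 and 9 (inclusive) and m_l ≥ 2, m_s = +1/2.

83

Work shell by shell — for each n, count the (l, m_l) pairs that satisfy m_l ≥ 2:
n=4 → 3; n=5 → 6; n=6 → 10; n=7 → 15; n=8 → 21; n=9 → 28.
Orbitals: 3 + 6 + 10 + 15 + 21 + 28 = 83. With m_s fixed to +1/2 there is one state per orbital, so 83 states.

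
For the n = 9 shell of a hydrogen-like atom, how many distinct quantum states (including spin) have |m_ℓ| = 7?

Go through ℓ = 0, …, 8 (the values permitted for n = 9).
The (ℓ, m_ℓ) pairs meeting |m_ℓ| = 7 give: ℓ=7 → 2; ℓ=8 → 2.
Orbitals: 2 + 2 = 4. Each orbital carries two spin states, so 4 × 2 = 8 states.

8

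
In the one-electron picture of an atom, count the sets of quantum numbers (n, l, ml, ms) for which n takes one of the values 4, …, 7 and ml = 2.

Treat each shell separately and count matching orbitals:
n=4 → 2; n=5 → 3; n=6 → 4; n=7 → 5.
Orbitals: 2 + 3 + 4 + 5 = 14. Including both spin states (ms = ±1/2) gives 2 × 14 = 28 states.

28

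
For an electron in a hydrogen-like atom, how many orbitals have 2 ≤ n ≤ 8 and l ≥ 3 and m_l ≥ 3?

35

For each n in the range, tally the orbitals obeying l ≥ 3 and m_l ≥ 3:
n=4 → 1; n=5 → 3; n=6 → 6; n=7 → 10; n=8 → 15.
Total orbitals: 1 + 3 + 6 + 10 + 15 = 35.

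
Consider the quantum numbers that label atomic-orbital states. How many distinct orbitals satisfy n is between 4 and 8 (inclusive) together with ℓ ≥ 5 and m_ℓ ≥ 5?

Go shell by shell, enumerating (ℓ, m_ℓ) with ℓ ≥ 5 and m_ℓ ≥ 5:
n=6 → 1; n=7 → 3; n=8 → 6.
Total orbitals: 1 + 3 + 6 = 10.

10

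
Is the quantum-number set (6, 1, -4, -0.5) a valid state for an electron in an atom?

The magnetic quantum number must satisfy −l ≤ m_l ≤ l. With l = 1, m_l can only be -1, 0, 1, so m_l = -4 is forbidden.

Not allowed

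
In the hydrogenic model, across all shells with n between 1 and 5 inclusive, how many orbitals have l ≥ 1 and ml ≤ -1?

Work shell by shell — for each n, count the (l, ml) pairs that satisfy l ≥ 1 and ml ≤ -1:
n=2 → 1; n=3 → 3; n=4 → 6; n=5 → 10.
Total orbitals: 1 + 3 + 6 + 10 = 20.

20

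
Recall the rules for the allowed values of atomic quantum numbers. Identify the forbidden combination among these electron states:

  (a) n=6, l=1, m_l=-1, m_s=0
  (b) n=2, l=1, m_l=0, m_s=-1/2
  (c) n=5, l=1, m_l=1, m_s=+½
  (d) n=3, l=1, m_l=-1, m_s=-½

(a)

(a) has m_s = 0, but an electron's spin must be ±1/2.
The remaining sets (b), (c), (d) satisfy all four rules.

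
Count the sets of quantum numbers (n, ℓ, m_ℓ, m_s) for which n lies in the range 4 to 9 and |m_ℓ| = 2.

For each n in the range, tally the orbitals obeying |m_ℓ| = 2:
n=4 → 4; n=5 → 6; n=6 → 8; n=7 → 10; n=8 → 12; n=9 → 14.
Orbitals: 4 + 6 + 8 + 10 + 12 + 14 = 54. Including both spin states (m_s = ±1/2) gives 2 × 54 = 108 states.

108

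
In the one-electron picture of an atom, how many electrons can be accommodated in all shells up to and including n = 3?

28

Total orbitals = 1² + 2² + 3² = 14. Doubling for spin gives 28 electrons.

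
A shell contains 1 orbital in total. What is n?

n = 1

n² = 1 ⇒ n = 1.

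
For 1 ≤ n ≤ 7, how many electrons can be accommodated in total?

280

Total orbitals = 1² + 2² + 3² + 4² + 5² + 6² + 7² = 140. Doubling for spin gives 280 electrons.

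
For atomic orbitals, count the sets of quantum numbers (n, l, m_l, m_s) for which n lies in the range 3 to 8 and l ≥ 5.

Go shell by shell, enumerating (l, m_l) with l ≥ 5:
n=6 → 11; n=7 → 24; n=8 → 39.
Orbitals: 11 + 24 + 39 = 74. Including both spin states (m_s = ±1/2) gives 2 × 74 = 148 states.

148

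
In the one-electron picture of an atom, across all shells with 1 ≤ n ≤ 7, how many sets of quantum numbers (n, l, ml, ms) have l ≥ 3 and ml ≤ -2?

Treat each shell separately and count matching orbitals:
n=4 → 2; n=5 → 5; n=6 → 9; n=7 → 14.
Orbitals: 2 + 5 + 9 + 14 = 30. Including both spin states (ms = ±1/2) gives 2 × 30 = 60 states.

60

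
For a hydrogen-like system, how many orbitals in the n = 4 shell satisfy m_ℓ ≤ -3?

The n = 4 shell has ℓ = 0 through 3; check each.
Per ℓ-value: ℓ=3 → 1.
Total orbitals: 1.

1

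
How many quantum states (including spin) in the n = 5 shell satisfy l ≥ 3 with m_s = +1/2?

Go through l = 0, …, 4 (the values permitted for n = 5).
The (l, m_l) pairs meeting l ≥ 3 give: l=3 → 7; l=4 → 9.
Orbitals: 7 + 9 = 16. With m_s fixed to a single value there is one state per orbital, giving 16 states.

16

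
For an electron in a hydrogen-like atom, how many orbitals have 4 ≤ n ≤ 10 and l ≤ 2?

Count contributing orbitals for each principal shell:
n=4 → 9; n=5 → 9; n=6 → 9; n=7 → 9; n=8 → 9; n=9 → 9; n=10 → 9.
Total orbitals: 9 + 9 + 9 + 9 + 9 + 9 + 9 = 63.

63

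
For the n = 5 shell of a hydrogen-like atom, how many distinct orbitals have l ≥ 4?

With n = 5 the allowed l are 0, 1, …, 4.
Per l-value: l=4 → 9.
Total orbitals: 9.

9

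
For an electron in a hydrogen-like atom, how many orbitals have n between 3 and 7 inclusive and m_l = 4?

Work shell by shell — for each n, count the (l, m_l) pairs that satisfy m_l = 4:
n=5 → 1; n=6 → 2; n=7 → 3.
Total orbitals: 1 + 2 + 3 = 6.

6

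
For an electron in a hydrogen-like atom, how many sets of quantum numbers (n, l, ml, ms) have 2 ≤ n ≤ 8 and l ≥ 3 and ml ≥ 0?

160

Treat each shell separately and count matching orbitals:
n=4 → 4; n=5 → 9; n=6 → 15; n=7 → 22; n=8 → 30.
Orbitals: 4 + 9 + 15 + 22 + 30 = 80. Including both spin states (ms = ±1/2) gives 2 × 80 = 160 states.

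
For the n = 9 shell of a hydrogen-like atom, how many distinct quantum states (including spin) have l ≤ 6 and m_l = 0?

14

The n = 9 shell has l = 0 through 8; check each.
The (l, m_l) pairs meeting l ≤ 6 and m_l = 0 give: l=0 → 1; l=1 → 1; l=2 → 1; l=3 → 1; l=4 → 1; l=5 → 1; l=6 → 1.
Orbitals: 1 + 1 + 1 + 1 + 1 + 1 + 1 = 7. Each orbital carries two spin states, so 7 × 2 = 14 states.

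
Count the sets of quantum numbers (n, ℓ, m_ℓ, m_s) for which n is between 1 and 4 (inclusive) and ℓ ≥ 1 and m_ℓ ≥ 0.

For each n in the range, tally the orbitals obeying ℓ ≥ 1 and m_ℓ ≥ 0:
n=2 → 2; n=3 → 5; n=4 → 9.
Orbitals: 2 + 5 + 9 = 16. Including both spin states (m_s = ±1/2) gives 2 × 16 = 32 states.

32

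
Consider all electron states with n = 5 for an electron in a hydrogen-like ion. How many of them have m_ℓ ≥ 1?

20

With n = 5 the allowed ℓ are 0, 1, …, 4.
Contributions: ℓ=1 → 1; ℓ=2 → 2; ℓ=3 → 3; ℓ=4 → 4.
Orbitals: 1 + 2 + 3 + 4 = 10. Each orbital carries two spin states, so 10 × 2 = 20 states.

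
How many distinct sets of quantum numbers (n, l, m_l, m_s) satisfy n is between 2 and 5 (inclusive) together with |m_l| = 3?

12

Per-shell orbital counts meeting the constraint:
n=4 → 2; n=5 → 4.
Orbitals: 2 + 4 = 6. Including both spin states (m_s = ±1/2) gives 2 × 6 = 12 states.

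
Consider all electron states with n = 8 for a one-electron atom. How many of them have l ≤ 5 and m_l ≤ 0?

Go through l = 0, …, 7 (the values permitted for n = 8).
Per l-value: l=0 → 1; l=1 → 2; l=2 → 3; l=3 → 4; l=4 → 5; l=5 → 6.
Orbitals: 1 + 2 + 3 + 4 + 5 + 6 = 21. Each orbital carries two spin states, so 21 × 2 = 42 states.

42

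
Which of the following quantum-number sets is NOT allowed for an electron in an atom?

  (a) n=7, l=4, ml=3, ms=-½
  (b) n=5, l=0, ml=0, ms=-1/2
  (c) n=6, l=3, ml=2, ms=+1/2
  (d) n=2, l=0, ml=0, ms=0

(d) has ms = 0, but an electron's spin must be ±1/2.
The remaining sets (a), (b), (c) satisfy all four rules.

(d)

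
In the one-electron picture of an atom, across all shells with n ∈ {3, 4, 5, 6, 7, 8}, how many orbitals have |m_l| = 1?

54

Per-shell orbital counts meeting the constraint:
n=3 → 4; n=4 → 6; n=5 → 8; n=6 → 10; n=7 → 12; n=8 → 14.
Total orbitals: 4 + 6 + 8 + 10 + 12 + 14 = 54.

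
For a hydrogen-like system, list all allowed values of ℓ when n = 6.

0, 1, 2, 3, 4, 5

ℓ is an integer with 0 ≤ ℓ ≤ n−1, so for n = 6: ℓ = 0, 1, 2, 3, 4, 5.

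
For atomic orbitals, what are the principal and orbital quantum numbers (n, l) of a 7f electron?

The leading integer gives n = 7; the letter 'f' means l = 3.

n = 7, l = 3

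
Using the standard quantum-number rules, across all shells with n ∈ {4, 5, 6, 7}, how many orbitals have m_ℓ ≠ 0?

104

Per-shell orbital counts meeting the constraint:
n=4 → 12; n=5 → 20; n=6 → 30; n=7 → 42.
Total orbitals: 12 + 20 + 30 + 42 = 104.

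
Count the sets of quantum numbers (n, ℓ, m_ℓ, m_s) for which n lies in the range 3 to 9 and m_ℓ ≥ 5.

40

For each n in the range, tally the orbitals obeying m_ℓ ≥ 5:
n=6 → 1; n=7 → 3; n=8 → 6; n=9 → 10.
Orbitals: 1 + 3 + 6 + 10 = 20. Including both spin states (m_s = ±1/2) gives 2 × 20 = 40 states.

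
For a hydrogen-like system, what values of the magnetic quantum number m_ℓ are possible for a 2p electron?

The 2p subshell has ℓ = 1, and m_ℓ takes every integer from −ℓ to +ℓ. With ℓ = 1 that gives the 3 values -1, 0, 1.

-1, 0, 1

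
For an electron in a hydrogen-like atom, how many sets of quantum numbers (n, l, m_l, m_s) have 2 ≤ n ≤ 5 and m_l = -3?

6

Count contributing orbitals for each principal shell:
n=4 → 1; n=5 → 2.
Orbitals: 1 + 2 = 3. Including both spin states (m_s = ±1/2) gives 2 × 3 = 6 states.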